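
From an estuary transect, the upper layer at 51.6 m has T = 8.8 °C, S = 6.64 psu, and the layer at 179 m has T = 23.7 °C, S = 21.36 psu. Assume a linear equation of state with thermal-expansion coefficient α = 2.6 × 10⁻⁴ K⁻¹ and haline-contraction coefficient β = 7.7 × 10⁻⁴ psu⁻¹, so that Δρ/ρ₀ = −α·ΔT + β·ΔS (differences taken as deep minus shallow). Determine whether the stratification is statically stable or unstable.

stable

ΔT = 23.7 − 8.8 = +14.9 K and ΔS = 21.36 − 6.64 = +14.72 psu (deep − shallow).
−αΔT = -3.874 × 10⁻³; βΔS = 0.0113344; sum Δρ/ρ₀ = 7.4604 × 10⁻³.
Δρ/ρ₀ > 0, so Δρ > 0: deeper water is denser → statically stable.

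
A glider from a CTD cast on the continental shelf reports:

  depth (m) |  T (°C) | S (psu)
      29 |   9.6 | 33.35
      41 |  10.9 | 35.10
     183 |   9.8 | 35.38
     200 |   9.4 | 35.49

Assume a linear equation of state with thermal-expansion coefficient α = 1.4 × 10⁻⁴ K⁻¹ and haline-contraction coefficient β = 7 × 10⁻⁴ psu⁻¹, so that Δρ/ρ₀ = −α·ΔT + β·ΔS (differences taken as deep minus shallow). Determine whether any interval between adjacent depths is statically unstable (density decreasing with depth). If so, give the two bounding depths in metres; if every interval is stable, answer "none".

none

Evaluate Δρ/ρ₀ = −αΔT + βΔS across each adjacent pair:
  29–41 m: −αΔT+βΔS = −(1.4 × 10⁻⁴)(+1.3)+(7 × 10⁻⁴)(+1.75) = 1.0 × 10⁻³ → stable
  41–183 m: −αΔT+βΔS = −(1.4 × 10⁻⁴)(-1.1)+(7 × 10⁻⁴)(+0.28) = 3.5 × 10⁻⁴ → stable
  183–200 m: −αΔT+βΔS = −(1.4 × 10⁻⁴)(-0.4)+(7 × 10⁻⁴)(+0.11) = 1.3 × 10⁻⁴ → stable
Every interval has Δρ > 0: the column is stably stratified throughout.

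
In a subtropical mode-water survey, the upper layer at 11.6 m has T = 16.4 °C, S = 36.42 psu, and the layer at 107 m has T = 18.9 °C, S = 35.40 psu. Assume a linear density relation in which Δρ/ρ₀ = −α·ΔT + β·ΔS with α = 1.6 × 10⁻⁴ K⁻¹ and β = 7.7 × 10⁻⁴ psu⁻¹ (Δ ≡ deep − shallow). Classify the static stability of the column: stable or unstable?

unstable

ΔT = 18.9 − 16.4 = +2.5 K and ΔS = 35.40 − 36.42 = -1.02 psu (deep − shallow).
−αΔT = -4.00 × 10⁻⁴; βΔS = -7.854 × 10⁻⁴; sum Δρ/ρ₀ = -1.1854 × 10⁻³.
Δρ/ρ₀ < 0, so Δρ < 0: deeper water is lighter → statically unstable; the column would overturn.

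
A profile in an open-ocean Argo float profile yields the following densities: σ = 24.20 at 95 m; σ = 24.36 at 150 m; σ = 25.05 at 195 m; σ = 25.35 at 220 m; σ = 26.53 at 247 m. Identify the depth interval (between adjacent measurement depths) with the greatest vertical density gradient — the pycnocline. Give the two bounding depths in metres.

Compute the density gradient over each adjacent pair:
  95–150 m: Δρ/Δz = 0.16/55 = 2.9 × 10⁻³ kg m⁻⁴
  150–195 m: Δρ/Δz = 0.69/45 = 0.015 kg m⁻⁴
  195–220 m: Δρ/Δz = 0.30/25 = 0.012 kg m⁻⁴
  220–247 m: Δρ/Δz = 1.18/27 = 0.044 kg m⁻⁴
The largest gradient is in the 220–247 m interval — the pycnocline.

220–247 m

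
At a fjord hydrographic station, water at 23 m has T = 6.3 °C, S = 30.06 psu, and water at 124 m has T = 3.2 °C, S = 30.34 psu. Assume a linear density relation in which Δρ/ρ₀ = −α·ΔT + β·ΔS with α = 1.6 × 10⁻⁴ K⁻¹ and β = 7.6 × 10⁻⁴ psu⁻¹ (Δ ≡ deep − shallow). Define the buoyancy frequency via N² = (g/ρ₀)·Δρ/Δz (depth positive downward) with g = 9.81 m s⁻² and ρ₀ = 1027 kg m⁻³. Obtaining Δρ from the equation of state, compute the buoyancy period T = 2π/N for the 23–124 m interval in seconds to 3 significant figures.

ΔT = -3.1 K, ΔS = +0.28 psu (deep − shallow).
Δρ/ρ₀ = −αΔT + βΔS = 4.96 × 10⁻⁴ + 2.128 × 10⁻⁴ = 7.088 × 10⁻⁴, so Δρ ≈ 0.7279 kg m⁻³.
N² = (g/ρ₀)·Δρ/Δz = g·(Δρ/ρ₀)/Δz = 9.81 × 7.088 × 10⁻⁴ / 101 = 6.8845 × 10⁻⁵ s⁻².
N = √(6.8845 × 10⁻⁵) = 8.2973 × 10⁻³ rad s⁻¹ → T = 2π/N = 757.26 s ≈ 757 s.

757 s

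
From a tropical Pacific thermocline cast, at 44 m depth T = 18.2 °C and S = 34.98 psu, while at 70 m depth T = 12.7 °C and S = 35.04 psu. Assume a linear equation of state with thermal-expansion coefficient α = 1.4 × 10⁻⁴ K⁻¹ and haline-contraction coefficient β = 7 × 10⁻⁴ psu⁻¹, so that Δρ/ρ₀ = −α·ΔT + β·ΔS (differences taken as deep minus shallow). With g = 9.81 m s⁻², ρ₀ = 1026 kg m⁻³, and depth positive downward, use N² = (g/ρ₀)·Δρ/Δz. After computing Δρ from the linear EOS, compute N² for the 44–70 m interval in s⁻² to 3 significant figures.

ΔT = -5.5 K, ΔS = +0.06 psu (deep − shallow).
Δρ/ρ₀ = −αΔT + βΔS = 7.70 × 10⁻⁴ + 4.20 × 10⁻⁵ = 8.12 × 10⁻⁴, so Δρ ≈ 0.8331 kg m⁻³.
N² = (g/ρ₀)·Δρ/Δz = g·(Δρ/ρ₀)/Δz = 9.81 × 8.12 × 10⁻⁴ / 26 = 3.0637 × 10⁻⁴ s⁻² ≈ 3.06 × 10⁻⁴ s⁻².

3.06 × 10⁻⁴ s⁻²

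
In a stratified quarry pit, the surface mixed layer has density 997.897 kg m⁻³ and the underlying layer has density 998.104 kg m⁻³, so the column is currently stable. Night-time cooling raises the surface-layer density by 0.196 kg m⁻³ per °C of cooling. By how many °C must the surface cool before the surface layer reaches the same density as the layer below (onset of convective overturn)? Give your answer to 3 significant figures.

Density deficit of the surface layer: 998.104 − 997.897 = 0.207 kg m⁻³.
Required change = 0.207 / 0.196 = 1.06 °C.

1.06 °C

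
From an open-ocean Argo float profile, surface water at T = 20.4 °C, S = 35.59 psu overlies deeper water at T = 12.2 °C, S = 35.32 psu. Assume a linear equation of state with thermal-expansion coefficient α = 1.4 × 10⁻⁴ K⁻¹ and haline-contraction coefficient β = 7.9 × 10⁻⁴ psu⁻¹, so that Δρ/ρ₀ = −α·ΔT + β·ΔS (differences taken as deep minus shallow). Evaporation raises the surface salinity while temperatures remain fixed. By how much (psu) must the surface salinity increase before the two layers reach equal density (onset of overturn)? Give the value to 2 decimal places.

Neutral buoyancy requires −α(T_deep − T_surf) + β(S_deep − S_surf′) = 0.
S_surf′ = S_deep − (α/β)·ΔT = 35.32 − (1.4 × 10⁻⁴/7.9 × 10⁻⁴)·(-8.2) = 36.7732 psu.
Increase required: 36.7732 − 35.59 = 1.1832 psu.

1.18 psu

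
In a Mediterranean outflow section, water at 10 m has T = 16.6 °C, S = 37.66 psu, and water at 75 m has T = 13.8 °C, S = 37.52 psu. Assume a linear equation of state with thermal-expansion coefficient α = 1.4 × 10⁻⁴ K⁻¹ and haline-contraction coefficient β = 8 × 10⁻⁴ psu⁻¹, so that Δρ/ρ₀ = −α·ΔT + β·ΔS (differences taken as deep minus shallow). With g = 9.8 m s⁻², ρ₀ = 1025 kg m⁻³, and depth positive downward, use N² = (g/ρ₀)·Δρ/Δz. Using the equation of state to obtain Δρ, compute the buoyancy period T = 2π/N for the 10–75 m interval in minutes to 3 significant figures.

ΔT = -2.8 K, ΔS = -0.14 psu (deep − shallow).
Δρ/ρ₀ = −αΔT + βΔS = 3.92 × 10⁻⁴ − 1.12 × 10⁻⁴ = 2.80 × 10⁻⁴, so Δρ ≈ 0.2870 kg m⁻³.
N² = (g/ρ₀)·Δρ/Δz = g·(Δρ/ρ₀)/Δz = 9.8 × 2.80 × 10⁻⁴ / 65 = 4.2215 × 10⁻⁵ s⁻².
N = √(4.2215 × 10⁻⁵) = 6.4973 × 10⁻³ rad s⁻¹ → T = 2π/N = 967.05 s = 16.117 min ≈ 16.1 min.

16.1 min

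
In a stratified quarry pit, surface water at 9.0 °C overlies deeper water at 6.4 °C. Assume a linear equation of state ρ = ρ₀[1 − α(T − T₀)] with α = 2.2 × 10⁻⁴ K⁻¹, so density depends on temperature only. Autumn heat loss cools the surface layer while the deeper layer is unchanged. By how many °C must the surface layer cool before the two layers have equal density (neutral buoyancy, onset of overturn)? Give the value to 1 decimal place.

With temperature the only control, equal density requires T_surf′ = T_deep.
T_surf′ = 6.4 °C.
Cooling required: 9.0 − 6.4 = 2.6 °C.

2.6 °C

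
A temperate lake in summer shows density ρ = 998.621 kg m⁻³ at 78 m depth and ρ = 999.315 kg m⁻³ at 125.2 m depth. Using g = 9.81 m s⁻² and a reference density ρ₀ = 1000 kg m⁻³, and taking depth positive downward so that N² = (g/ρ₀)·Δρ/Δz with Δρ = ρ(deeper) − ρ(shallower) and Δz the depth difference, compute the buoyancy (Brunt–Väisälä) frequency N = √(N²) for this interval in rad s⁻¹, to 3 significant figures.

0.0120 rad s⁻¹

Δρ = 999.315 − 998.621 = 0.694 kg m⁻³ over Δz = 125.2 − 78 = 47.2 m.
N² = (9.81/1000) × (0.694/47.2) = 1.4424 × 10⁻⁴ s⁻².
N = √(1.4424 × 10⁻⁴) = 0.012010 rad s⁻¹ ≈ 0.0120 rad s⁻¹.
A positive N² confirms static stability across the interval.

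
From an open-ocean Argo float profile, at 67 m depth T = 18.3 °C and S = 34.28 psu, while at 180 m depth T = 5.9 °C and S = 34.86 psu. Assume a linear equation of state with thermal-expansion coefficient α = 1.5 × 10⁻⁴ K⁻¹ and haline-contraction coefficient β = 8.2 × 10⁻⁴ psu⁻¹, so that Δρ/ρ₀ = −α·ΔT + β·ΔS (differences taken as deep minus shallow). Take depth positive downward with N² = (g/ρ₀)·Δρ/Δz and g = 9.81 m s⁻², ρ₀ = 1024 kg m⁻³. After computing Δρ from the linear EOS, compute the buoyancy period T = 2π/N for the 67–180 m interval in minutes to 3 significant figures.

7.35 min

ΔT = -12.4 K, ΔS = +0.58 psu (deep − shallow).
Δρ/ρ₀ = −αΔT + βΔS = 1.86 × 10⁻³ + 4.756 × 10⁻⁴ = 2.3356 × 10⁻³, so Δρ ≈ 2.392 kg m⁻³.
N² = (g/ρ₀)·Δρ/Δz = g·(Δρ/ρ₀)/Δz = 9.81 × 2.3356 × 10⁻³ / 113 = 2.0276 × 10⁻⁴ s⁻².
N = √(2.0276 × 10⁻⁴) = 0.014239 rad s⁻¹ → T = 2π/N = 441.27 s = 7.3545 min ≈ 7.35 min.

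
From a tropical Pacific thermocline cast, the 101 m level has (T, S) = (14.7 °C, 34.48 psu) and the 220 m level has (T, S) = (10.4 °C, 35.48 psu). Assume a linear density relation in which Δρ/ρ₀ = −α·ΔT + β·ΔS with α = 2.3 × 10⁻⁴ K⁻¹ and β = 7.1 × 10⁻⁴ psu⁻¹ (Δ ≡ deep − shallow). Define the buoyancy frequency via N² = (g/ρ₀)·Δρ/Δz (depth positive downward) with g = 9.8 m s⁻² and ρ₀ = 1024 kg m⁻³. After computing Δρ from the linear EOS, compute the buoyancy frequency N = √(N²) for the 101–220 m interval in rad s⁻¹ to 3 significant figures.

ΔT = -4.3 K, ΔS = +1.00 psu (deep − shallow).
Δρ/ρ₀ = −αΔT + βΔS = 9.89 × 10⁻⁴ + 7.10 × 10⁻⁴ = 1.699 × 10⁻³, so Δρ ≈ 1.740 kg m⁻³.
N² = (g/ρ₀)·Δρ/Δz = g·(Δρ/ρ₀)/Δz = 9.8 × 1.699 × 10⁻³ / 119 = 1.3992 × 10⁻⁴ s⁻².
N = √(1.3992 × 10⁻⁴) = 0.011829 rad s⁻¹ ≈ 0.0118 rad s⁻¹.

0.0118 rad s⁻¹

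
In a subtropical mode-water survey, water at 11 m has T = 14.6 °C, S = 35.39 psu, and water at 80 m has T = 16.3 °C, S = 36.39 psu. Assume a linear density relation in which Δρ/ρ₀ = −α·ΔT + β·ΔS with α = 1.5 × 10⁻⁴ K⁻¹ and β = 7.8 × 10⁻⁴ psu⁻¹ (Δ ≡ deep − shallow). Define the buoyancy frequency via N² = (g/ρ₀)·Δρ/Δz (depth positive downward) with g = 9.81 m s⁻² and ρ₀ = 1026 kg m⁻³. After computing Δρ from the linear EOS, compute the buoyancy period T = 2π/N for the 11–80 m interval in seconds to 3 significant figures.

ΔT = +1.7 K, ΔS = +1.00 psu (deep − shallow).
Δρ/ρ₀ = −αΔT + βΔS = -2.55 × 10⁻⁴ + 7.80 × 10⁻⁴ = 5.25 × 10⁻⁴, so Δρ ≈ 0.5387 kg m⁻³.
N² = (g/ρ₀)·Δρ/Δz = g·(Δρ/ρ₀)/Δz = 9.81 × 5.25 × 10⁻⁴ / 69 = 7.4641 × 10⁻⁵ s⁻².
N = √(7.4641 × 10⁻⁵) = 8.6395 × 10⁻³ rad s⁻¹ → T = 2π/N = 727.26 s ≈ 727 s.

727 s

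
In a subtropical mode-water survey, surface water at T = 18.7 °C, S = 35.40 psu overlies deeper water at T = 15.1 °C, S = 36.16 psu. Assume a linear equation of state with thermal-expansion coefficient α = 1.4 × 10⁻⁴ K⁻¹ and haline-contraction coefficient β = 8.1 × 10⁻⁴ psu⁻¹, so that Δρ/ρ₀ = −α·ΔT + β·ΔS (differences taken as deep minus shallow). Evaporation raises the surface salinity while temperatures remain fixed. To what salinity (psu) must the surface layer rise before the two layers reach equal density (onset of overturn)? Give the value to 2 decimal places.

36.78 psu

Neutral buoyancy requires −α(T_deep − T_surf) + β(S_deep − S_surf′) = 0.
S_surf′ = S_deep − (α/β)·ΔT = 36.16 − (1.4 × 10⁻⁴/8.1 × 10⁻⁴)·(-3.6) = 36.7822 psu.
Increase required: 36.7822 − 35.40 = 1.3822 psu.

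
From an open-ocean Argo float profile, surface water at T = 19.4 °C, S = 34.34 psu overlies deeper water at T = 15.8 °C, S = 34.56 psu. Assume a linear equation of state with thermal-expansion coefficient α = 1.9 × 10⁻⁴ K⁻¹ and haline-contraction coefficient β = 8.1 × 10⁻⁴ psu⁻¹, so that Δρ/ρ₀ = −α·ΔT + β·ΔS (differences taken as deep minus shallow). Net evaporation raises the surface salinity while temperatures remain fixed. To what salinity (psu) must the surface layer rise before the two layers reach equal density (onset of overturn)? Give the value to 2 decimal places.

35.40 psu

Neutral buoyancy requires −α(T_deep − T_surf) + β(S_deep − S_surf′) = 0.
S_surf′ = S_deep − (α/β)·ΔT = 34.56 − (1.9 × 10⁻⁴/8.1 × 10⁻⁴)·(-3.6) = 35.4044 psu.
Increase required: 35.4044 − 34.34 = 1.0644 psu.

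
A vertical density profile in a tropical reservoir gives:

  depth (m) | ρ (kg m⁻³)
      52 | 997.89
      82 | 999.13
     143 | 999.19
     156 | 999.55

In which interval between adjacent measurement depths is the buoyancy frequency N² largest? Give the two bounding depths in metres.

Compute the density gradient over each adjacent pair:
  52–82 m: Δρ/Δz = 1.24/30 = 0.041 kg m⁻⁴
  82–143 m: Δρ/Δz = 0.06/61 = 9.8 × 10⁻⁴ kg m⁻⁴
  143–156 m: Δρ/Δz = 0.36/13 = 0.028 kg m⁻⁴
The largest gradient is in the 52–82 m interval — the pycnocline.

52–82 m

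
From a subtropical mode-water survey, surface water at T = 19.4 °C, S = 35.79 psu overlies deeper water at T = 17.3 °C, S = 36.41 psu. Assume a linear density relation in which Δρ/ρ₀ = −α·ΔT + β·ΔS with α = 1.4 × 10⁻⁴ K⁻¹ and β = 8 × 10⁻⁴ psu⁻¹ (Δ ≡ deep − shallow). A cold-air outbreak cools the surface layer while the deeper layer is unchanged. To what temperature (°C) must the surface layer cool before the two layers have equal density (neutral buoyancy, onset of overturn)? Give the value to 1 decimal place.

Neutral buoyancy requires Δρ = 0, i.e. −α(T_deep − T_surf′) + β(S_deep − S_surf) = 0.
T_surf′ = T_deep − (β/α)·ΔS = 17.3 − (8 × 10⁻⁴/1.4 × 10⁻⁴)·(+0.62) = 13.757 °C.
Cooling required: 19.4 − (13.757) = 5.643 °C.

13.8 °C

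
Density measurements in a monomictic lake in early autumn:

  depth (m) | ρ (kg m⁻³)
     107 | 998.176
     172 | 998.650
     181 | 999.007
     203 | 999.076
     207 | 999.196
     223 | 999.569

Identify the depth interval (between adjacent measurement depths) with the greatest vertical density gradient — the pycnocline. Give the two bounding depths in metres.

Compute the density gradient over each adjacent pair:
  107–172 m: Δρ/Δz = 0.474/65 = 7.3 × 10⁻³ kg m⁻⁴
  172–181 m: Δρ/Δz = 0.357/9 = 0.040 kg m⁻⁴
  181–203 m: Δρ/Δz = 0.069/22 = 3.1 × 10⁻³ kg m⁻⁴
  203–207 m: Δρ/Δz = 0.120/4 = 0.030 kg m⁻⁴
  207–223 m: Δρ/Δz = 0.373/16 = 0.023 kg m⁻⁴
The largest gradient is in the 172–181 m interval — the pycnocline.

172–181 m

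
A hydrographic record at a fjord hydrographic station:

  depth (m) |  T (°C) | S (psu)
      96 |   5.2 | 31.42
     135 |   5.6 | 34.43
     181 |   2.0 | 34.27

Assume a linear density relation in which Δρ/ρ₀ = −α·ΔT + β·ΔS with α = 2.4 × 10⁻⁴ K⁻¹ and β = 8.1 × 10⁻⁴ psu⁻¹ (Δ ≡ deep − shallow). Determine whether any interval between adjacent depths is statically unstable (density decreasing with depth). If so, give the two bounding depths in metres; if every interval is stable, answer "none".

none

Evaluate Δρ/ρ₀ = −αΔT + βΔS across each adjacent pair:
  96–135 m: −αΔT+βΔS = −(2.4 × 10⁻⁴)(+0.4)+(8.1 × 10⁻⁴)(+3.01) = 2.3 × 10⁻³ → stable
  135–181 m: −αΔT+βΔS = −(2.4 × 10⁻⁴)(-3.6)+(8.1 × 10⁻⁴)(-0.16) = 7.3 × 10⁻⁴ → stable
Every interval has Δρ > 0: the column is stably stratified throughout.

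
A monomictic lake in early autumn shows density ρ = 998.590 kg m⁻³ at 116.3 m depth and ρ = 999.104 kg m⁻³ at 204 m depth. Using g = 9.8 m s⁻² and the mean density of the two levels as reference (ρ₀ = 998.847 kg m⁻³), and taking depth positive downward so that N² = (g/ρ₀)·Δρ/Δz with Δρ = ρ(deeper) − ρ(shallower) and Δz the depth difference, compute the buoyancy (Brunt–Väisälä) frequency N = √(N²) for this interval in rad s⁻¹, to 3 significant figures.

7.58 × 10⁻³ rad s⁻¹

Δρ = 999.104 − 998.590 = 0.514 kg m⁻³ over Δz = 204 − 116.3 = 87.7 m.
N² = (9.8/998.847) × (0.514/87.7) = 5.7503 × 10⁻⁵ s⁻².
N = √(5.7503 × 10⁻⁵) = 7.5831 × 10⁻³ rad s⁻¹ ≈ 7.58 × 10⁻³ rad s⁻¹.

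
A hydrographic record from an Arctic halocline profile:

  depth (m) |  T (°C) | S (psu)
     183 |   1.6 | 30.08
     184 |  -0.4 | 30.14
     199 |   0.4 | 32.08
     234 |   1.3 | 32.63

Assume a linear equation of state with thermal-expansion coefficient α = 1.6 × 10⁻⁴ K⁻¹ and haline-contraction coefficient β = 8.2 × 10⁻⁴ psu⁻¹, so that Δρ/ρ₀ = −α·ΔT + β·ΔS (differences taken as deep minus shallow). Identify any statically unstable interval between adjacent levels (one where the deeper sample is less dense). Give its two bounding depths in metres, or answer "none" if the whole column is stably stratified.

Evaluate Δρ/ρ₀ = −αΔT + βΔS across each adjacent pair:
  183–184 m: −αΔT+βΔS = −(1.6 × 10⁻⁴)(-2.0)+(8.2 × 10⁻⁴)(+0.06) = 3.7 × 10⁻⁴ → stable
  184–199 m: −αΔT+βΔS = −(1.6 × 10⁻⁴)(+0.8)+(8.2 × 10⁻⁴)(+1.94) = 1.5 × 10⁻³ → stable
  199–234 m: −αΔT+βΔS = −(1.6 × 10⁻⁴)(+0.9)+(8.2 × 10⁻⁴)(+0.55) = 3.1 × 10⁻⁴ → stable
Every interval has Δρ > 0: the column is stably stratified throughout.

none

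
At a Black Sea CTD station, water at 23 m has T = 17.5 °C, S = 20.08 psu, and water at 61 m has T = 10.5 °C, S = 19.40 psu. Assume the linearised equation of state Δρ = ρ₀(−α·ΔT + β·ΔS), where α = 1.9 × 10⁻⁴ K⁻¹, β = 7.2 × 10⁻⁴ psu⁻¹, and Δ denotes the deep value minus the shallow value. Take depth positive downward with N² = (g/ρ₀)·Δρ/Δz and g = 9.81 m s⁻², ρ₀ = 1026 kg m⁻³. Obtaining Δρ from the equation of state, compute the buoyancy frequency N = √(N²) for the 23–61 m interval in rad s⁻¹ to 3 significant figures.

ΔT = -7.0 K, ΔS = -0.68 psu (deep − shallow).
Δρ/ρ₀ = −αΔT + βΔS = 1.33 × 10⁻³ − 4.896 × 10⁻⁴ = 8.404 × 10⁻⁴, so Δρ ≈ 0.8623 kg m⁻³.
N² = (g/ρ₀)·Δρ/Δz = g·(Δρ/ρ₀)/Δz = 9.81 × 8.404 × 10⁻⁴ / 38 = 2.1696 × 10⁻⁴ s⁻².
N = √(2.1696 × 10⁻⁴) = 0.014730 rad s⁻¹ ≈ 0.0147 rad s⁻¹.

0.0147 rad s⁻¹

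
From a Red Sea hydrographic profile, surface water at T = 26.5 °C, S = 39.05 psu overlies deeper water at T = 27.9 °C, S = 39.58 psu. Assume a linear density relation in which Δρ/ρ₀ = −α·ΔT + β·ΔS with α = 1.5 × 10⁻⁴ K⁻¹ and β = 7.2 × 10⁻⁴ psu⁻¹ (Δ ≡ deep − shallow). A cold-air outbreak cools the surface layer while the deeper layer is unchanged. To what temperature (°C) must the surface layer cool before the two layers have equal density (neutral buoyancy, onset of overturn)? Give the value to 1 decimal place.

25.4 °C

Neutral buoyancy requires Δρ = 0, i.e. −α(T_deep − T_surf′) + β(S_deep − S_surf) = 0.
T_surf′ = T_deep − (β/α)·ΔS = 27.9 − (7.2 × 10⁻⁴/1.5 × 10⁻⁴)·(+0.53) = 25.356 °C.
Cooling required: 26.5 − (25.356) = 1.144 °C.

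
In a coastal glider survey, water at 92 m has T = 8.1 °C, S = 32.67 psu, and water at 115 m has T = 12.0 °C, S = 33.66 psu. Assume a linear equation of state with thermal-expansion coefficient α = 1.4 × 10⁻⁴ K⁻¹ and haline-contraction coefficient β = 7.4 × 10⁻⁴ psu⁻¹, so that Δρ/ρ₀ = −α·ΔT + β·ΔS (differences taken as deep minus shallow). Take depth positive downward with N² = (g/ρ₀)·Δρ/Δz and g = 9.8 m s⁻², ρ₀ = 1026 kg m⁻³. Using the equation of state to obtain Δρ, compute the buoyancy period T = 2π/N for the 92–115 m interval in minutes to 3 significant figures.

11.7 min

ΔT = +3.9 K, ΔS = +0.99 psu (deep − shallow).
Δρ/ρ₀ = −αΔT + βΔS = -5.46 × 10⁻⁴ + 7.326 × 10⁻⁴ = 1.866 × 10⁻⁴, so Δρ ≈ 0.1915 kg m⁻³.
N² = (g/ρ₀)·Δρ/Δz = g·(Δρ/ρ₀)/Δz = 9.8 × 1.866 × 10⁻⁴ / 23 = 7.9508 × 10⁻⁵ s⁻².
N = √(7.9508 × 10⁻⁵) = 8.9167 × 10⁻³ rad s⁻¹ → T = 2π/N = 704.65 s = 11.744 min ≈ 11.7 min.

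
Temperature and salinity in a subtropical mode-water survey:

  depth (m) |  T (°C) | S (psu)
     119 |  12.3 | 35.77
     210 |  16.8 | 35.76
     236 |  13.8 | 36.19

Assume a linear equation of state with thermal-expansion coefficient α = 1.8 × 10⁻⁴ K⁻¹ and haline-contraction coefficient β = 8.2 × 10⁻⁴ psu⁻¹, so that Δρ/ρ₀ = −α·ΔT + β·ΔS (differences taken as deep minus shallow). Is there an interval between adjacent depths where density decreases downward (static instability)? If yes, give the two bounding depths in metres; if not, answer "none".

119–210 m

Evaluate Δρ/ρ₀ = −αΔT + βΔS across each adjacent pair:
  119–210 m: −αΔT+βΔS = −(1.8 × 10⁻⁴)(+4.5)+(8.2 × 10⁻⁴)(-0.01) = -8.2 × 10⁻⁴ → UNSTABLE
  210–236 m: −αΔT+βΔS = −(1.8 × 10⁻⁴)(-3.0)+(8.2 × 10⁻⁴)(+0.43) = 8.9 × 10⁻⁴ → stable
The 119–210 m interval has Δρ < 0: lighter water underlies denser water.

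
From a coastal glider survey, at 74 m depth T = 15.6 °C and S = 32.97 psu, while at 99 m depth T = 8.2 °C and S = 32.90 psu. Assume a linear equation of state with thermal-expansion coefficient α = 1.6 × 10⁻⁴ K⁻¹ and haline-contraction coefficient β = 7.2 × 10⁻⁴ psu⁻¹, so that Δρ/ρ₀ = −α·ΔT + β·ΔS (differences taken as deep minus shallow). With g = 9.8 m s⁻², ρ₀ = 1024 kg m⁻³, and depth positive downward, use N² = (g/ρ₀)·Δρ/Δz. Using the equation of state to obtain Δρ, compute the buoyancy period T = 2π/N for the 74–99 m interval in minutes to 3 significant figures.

ΔT = -7.4 K, ΔS = -0.07 psu (deep − shallow).
Δρ/ρ₀ = −αΔT + βΔS = 1.184 × 10⁻³ − 5.04 × 10⁻⁵ = 1.1336 × 10⁻³, so Δρ ≈ 1.161 kg m⁻³.
N² = (g/ρ₀)·Δρ/Δz = g·(Δρ/ρ₀)/Δz = 9.8 × 1.1336 × 10⁻³ / 25 = 4.4437 × 10⁻⁴ s⁻².
N = √(4.4437 × 10⁻⁴) = 0.021080 rad s⁻¹ → T = 2π/N = 298.06 s = 4.9677 min ≈ 4.97 min.

4.97 min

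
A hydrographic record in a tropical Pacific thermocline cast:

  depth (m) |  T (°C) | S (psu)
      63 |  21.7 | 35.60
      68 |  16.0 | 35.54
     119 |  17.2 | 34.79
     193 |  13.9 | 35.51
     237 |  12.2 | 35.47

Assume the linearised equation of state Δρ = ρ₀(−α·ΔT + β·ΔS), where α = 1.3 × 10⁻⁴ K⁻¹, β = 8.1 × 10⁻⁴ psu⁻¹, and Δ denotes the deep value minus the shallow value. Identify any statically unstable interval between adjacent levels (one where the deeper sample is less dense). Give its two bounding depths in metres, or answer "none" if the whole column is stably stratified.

Evaluate Δρ/ρ₀ = −αΔT + βΔS across each adjacent pair:
  63–68 m: −αΔT+βΔS = −(1.3 × 10⁻⁴)(-5.7)+(8.1 × 10⁻⁴)(-0.06) = 6.9 × 10⁻⁴ → stable
  68–119 m: −αΔT+βΔS = −(1.3 × 10⁻⁴)(+1.2)+(8.1 × 10⁻⁴)(-0.75) = -7.6 × 10⁻⁴ → UNSTABLE
  119–193 m: −αΔT+βΔS = −(1.3 × 10⁻⁴)(-3.3)+(8.1 × 10⁻⁴)(+0.72) = 1.0 × 10⁻³ → stable
  193–237 m: −αΔT+βΔS = −(1.3 × 10⁻⁴)(-1.7)+(8.1 × 10⁻⁴)(-0.04) = 1.9 × 10⁻⁴ → stable
The 68–119 m interval has Δρ < 0: lighter water underlies denser water.

68–119 m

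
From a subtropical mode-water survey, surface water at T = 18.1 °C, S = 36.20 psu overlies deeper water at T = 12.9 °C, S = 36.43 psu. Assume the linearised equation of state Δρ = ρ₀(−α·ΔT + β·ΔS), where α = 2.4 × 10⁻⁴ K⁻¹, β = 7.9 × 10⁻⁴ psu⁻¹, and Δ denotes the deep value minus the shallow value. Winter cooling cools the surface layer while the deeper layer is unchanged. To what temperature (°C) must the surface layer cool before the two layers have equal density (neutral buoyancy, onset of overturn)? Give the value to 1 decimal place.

12.1 °C

Neutral buoyancy requires Δρ = 0, i.e. −α(T_deep − T_surf′) + β(S_deep − S_surf) = 0.
T_surf′ = T_deep − (β/α)·ΔS = 12.9 − (7.9 × 10⁻⁴/2.4 × 10⁻⁴)·(+0.23) = 12.143 °C.
Cooling required: 18.1 − (12.143) = 5.957 °C.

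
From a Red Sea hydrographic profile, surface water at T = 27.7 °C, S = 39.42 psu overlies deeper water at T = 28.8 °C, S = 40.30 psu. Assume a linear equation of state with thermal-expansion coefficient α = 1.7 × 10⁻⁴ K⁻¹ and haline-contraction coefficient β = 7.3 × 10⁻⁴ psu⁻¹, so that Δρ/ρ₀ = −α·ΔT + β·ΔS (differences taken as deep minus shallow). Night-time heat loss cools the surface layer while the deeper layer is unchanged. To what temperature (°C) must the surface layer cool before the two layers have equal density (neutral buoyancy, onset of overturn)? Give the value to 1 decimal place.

25.0 °C

Neutral buoyancy requires Δρ = 0, i.e. −α(T_deep − T_surf′) + β(S_deep − S_surf) = 0.
T_surf′ = T_deep − (β/α)·ΔS = 28.8 − (7.3 × 10⁻⁴/1.7 × 10⁻⁴)·(+0.88) = 25.021 °C.
Cooling required: 27.7 − (25.021) = 2.679 °C.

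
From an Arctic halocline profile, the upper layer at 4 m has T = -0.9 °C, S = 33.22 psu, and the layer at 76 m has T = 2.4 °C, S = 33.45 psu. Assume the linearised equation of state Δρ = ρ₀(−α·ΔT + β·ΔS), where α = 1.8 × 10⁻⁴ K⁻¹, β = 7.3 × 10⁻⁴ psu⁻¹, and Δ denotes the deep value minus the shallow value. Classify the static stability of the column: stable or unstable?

ΔT = 2.4 − -0.9 = +3.3 K and ΔS = 33.45 − 33.22 = +0.23 psu (deep − shallow).
−αΔT = -5.94 × 10⁻⁴; βΔS = 1.679 × 10⁻⁴; sum Δρ/ρ₀ = -4.261 × 10⁻⁴.
Δρ/ρ₀ < 0, so Δρ < 0: deeper water is lighter → statically unstable; the column would overturn.

unstable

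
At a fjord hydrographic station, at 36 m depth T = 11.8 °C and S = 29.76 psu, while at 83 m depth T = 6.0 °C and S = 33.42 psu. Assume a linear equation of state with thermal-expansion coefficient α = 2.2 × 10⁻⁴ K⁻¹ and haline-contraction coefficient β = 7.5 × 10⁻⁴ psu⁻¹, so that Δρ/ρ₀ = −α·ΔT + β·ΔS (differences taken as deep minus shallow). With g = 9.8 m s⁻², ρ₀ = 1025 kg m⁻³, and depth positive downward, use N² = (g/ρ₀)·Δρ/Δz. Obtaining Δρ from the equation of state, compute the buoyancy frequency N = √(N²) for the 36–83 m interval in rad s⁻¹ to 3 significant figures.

ΔT = -5.8 K, ΔS = +3.66 psu (deep − shallow).
Δρ/ρ₀ = −αΔT + βΔS = 1.276 × 10⁻³ + 2.745 × 10⁻³ = 4.021 × 10⁻³, so Δρ ≈ 4.122 kg m⁻³.
N² = (g/ρ₀)·Δρ/Δz = g·(Δρ/ρ₀)/Δz = 9.8 × 4.021 × 10⁻³ / 47 = 8.3842 × 10⁻⁴ s⁻².
N = √(8.3842 × 10⁻⁴) = 0.028955 rad s⁻¹ ≈ 0.0290 rad s⁻¹.

0.0290 rad s⁻¹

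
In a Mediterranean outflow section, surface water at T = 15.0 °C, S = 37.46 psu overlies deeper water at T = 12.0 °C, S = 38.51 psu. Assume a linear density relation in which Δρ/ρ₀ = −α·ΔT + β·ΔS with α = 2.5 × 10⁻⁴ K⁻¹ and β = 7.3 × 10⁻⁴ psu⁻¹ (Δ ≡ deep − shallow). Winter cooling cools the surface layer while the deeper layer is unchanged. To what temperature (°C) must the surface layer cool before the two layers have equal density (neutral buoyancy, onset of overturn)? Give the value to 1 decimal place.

Neutral buoyancy requires Δρ = 0, i.e. −α(T_deep − T_surf′) + β(S_deep − S_surf) = 0.
T_surf′ = T_deep − (β/α)·ΔS = 12.0 − (7.3 × 10⁻⁴/2.5 × 10⁻⁴)·(+1.05) = 8.934 °C.
Cooling required: 15.0 − (8.934) = 6.066 °C.

8.9 °C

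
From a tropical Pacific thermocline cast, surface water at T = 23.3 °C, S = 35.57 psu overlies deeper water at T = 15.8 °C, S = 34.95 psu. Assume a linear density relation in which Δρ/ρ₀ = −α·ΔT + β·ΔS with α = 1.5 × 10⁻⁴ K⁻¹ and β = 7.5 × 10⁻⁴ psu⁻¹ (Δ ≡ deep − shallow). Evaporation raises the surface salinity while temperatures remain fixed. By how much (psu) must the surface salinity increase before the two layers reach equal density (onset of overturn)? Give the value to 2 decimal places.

0.88 psu

Neutral buoyancy requires −α(T_deep − T_surf) + β(S_deep − S_surf′) = 0.
S_surf′ = S_deep − (α/β)·ΔT = 34.95 − (1.5 × 10⁻⁴/7.5 × 10⁻⁴)·(-7.5) = 36.4500 psu.
Increase required: 36.4500 − 35.57 = 0.8800 psu.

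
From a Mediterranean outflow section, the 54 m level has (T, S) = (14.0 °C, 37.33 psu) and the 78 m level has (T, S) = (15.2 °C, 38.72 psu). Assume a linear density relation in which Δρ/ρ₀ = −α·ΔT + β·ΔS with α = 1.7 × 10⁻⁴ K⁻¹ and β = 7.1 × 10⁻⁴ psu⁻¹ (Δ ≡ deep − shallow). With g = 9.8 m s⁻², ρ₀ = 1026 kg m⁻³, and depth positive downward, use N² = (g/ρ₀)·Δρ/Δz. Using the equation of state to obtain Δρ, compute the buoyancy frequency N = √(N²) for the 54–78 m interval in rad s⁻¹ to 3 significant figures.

ΔT = +1.2 K, ΔS = +1.39 psu (deep − shallow).
Δρ/ρ₀ = −αΔT + βΔS = -2.04 × 10⁻⁴ + 9.869 × 10⁻⁴ = 7.829 × 10⁻⁴, so Δρ ≈ 0.8033 kg m⁻³.
N² = (g/ρ₀)·Δρ/Δz = g·(Δρ/ρ₀)/Δz = 9.8 × 7.829 × 10⁻⁴ / 24 = 3.1968 × 10⁻⁴ s⁻².
N = √(3.1968 × 10⁻⁴) = 0.017880 rad s⁻¹ ≈ 0.0179 rad s⁻¹.

0.0179 rad s⁻¹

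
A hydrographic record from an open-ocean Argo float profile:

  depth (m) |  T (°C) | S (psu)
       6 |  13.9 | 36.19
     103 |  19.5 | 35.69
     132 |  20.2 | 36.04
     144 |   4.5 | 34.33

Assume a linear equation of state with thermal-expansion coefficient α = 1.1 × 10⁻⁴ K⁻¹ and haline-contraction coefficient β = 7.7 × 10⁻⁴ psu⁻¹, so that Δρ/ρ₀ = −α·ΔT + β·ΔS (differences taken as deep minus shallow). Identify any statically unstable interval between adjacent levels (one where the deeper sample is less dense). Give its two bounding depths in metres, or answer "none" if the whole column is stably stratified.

Evaluate Δρ/ρ₀ = −αΔT + βΔS across each adjacent pair:
  6–103 m: −αΔT+βΔS = −(1.1 × 10⁻⁴)(+5.6)+(7.7 × 10⁻⁴)(-0.50) = -1.0 × 10⁻³ → UNSTABLE
  103–132 m: −αΔT+βΔS = −(1.1 × 10⁻⁴)(+0.7)+(7.7 × 10⁻⁴)(+0.35) = 1.9 × 10⁻⁴ → stable
  132–144 m: −αΔT+βΔS = −(1.1 × 10⁻⁴)(-15.7)+(7.7 × 10⁻⁴)(-1.71) = 4.1 × 10⁻⁴ → stable
The 6–103 m interval has Δρ < 0: lighter water underlies denser water.

6–103 m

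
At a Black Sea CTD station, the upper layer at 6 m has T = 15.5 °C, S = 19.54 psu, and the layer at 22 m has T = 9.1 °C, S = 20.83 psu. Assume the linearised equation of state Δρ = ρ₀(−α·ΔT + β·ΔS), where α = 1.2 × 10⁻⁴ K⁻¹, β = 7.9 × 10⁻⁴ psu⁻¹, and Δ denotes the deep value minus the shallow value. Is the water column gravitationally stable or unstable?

stable

ΔT = 9.1 − 15.5 = -6.4 K and ΔS = 20.83 − 19.54 = +1.29 psu (deep − shallow).
−αΔT = 7.68 × 10⁻⁴; βΔS = 1.0191 × 10⁻³; sum Δρ/ρ₀ = 1.7871 × 10⁻³.
Δρ/ρ₀ > 0, so Δρ > 0: deeper water is denser → statically stable.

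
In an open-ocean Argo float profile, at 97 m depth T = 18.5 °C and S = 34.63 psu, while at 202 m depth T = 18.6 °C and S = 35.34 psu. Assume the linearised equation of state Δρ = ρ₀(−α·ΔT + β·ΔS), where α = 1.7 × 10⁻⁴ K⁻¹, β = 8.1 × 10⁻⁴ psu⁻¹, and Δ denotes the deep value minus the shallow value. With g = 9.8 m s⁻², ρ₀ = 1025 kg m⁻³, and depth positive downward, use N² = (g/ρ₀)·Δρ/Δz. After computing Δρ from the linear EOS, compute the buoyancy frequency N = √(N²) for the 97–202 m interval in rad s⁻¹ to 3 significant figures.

ΔT = +0.1 K, ΔS = +0.71 psu (deep − shallow).
Δρ/ρ₀ = −αΔT + βΔS = -1.70 × 10⁻⁵ + 5.751 × 10⁻⁴ = 5.581 × 10⁻⁴, so Δρ ≈ 0.5721 kg m⁻³.
N² = (g/ρ₀)·Δρ/Δz = g·(Δρ/ρ₀)/Δz = 9.8 × 5.581 × 10⁻⁴ / 105 = 5.2089 × 10⁻⁵ s⁻².
N = √(5.2089 × 10⁻⁵) = 7.2173 × 10⁻³ rad s⁻¹ ≈ 7.22 × 10⁻³ rad s⁻¹.

7.22 × 10⁻³ rad s⁻¹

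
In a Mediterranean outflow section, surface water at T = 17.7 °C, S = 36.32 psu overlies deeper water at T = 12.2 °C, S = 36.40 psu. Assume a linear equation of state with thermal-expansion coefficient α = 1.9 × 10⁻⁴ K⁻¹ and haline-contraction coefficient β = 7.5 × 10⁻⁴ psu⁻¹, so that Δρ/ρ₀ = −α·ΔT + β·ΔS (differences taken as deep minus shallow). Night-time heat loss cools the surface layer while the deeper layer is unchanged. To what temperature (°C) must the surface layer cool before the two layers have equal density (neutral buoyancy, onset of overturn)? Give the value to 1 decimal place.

Neutral buoyancy requires Δρ = 0, i.e. −α(T_deep − T_surf′) + β(S_deep − S_surf) = 0.
T_surf′ = T_deep − (β/α)·ΔS = 12.2 − (7.5 × 10⁻⁴/1.9 × 10⁻⁴)·(+0.08) = 11.884 °C.
Cooling required: 17.7 − (11.884) = 5.816 °C.

11.9 °C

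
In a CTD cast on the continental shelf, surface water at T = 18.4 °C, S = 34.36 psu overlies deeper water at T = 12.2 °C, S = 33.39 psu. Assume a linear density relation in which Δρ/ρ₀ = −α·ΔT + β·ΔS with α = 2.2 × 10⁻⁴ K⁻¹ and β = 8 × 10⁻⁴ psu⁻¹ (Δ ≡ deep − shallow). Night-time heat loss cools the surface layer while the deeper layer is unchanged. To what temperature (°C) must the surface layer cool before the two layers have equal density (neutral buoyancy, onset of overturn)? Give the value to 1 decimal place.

15.7 °C

Neutral buoyancy requires Δρ = 0, i.e. −α(T_deep − T_surf′) + β(S_deep − S_surf) = 0.
T_surf′ = T_deep − (β/α)·ΔS = 12.2 − (8 × 10⁻⁴/2.2 × 10⁻⁴)·(-0.97) = 15.727 °C.
Cooling required: 18.4 − (15.727) = 2.673 °C.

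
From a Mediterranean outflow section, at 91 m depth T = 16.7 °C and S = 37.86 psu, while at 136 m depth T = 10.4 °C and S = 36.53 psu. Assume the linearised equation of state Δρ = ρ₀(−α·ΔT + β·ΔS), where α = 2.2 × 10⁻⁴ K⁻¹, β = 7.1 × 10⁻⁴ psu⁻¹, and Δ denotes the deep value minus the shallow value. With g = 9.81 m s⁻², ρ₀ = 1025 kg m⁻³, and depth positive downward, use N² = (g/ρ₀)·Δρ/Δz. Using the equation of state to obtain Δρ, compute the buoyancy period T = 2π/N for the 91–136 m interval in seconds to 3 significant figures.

ΔT = -6.3 K, ΔS = -1.33 psu (deep − shallow).
Δρ/ρ₀ = −αΔT + βΔS = 1.386 × 10⁻³ − 9.443 × 10⁻⁴ = 4.417 × 10⁻⁴, so Δρ ≈ 0.4527 kg m⁻³.
N² = (g/ρ₀)·Δρ/Δz = g·(Δρ/ρ₀)/Δz = 9.81 × 4.417 × 10⁻⁴ / 45 = 9.6291 × 10⁻⁵ s⁻².
N = √(9.6291 × 10⁻⁵) = 9.8128 × 10⁻³ rad s⁻¹ → T = 2π/N = 640.31 s ≈ 640 s.

640 s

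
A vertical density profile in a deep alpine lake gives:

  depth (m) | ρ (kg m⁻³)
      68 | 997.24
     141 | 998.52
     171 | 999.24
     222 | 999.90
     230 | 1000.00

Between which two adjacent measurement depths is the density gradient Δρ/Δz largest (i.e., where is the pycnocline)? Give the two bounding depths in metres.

141–171 m

Compute the density gradient over each adjacent pair:
  68–141 m: Δρ/Δz = 1.28/73 = 0.018 kg m⁻⁴
  141–171 m: Δρ/Δz = 0.72/30 = 0.024 kg m⁻⁴
  171–222 m: Δρ/Δz = 0.66/51 = 0.013 kg m⁻⁴
  222–230 m: Δρ/Δz = 0.10/8 = 0.013 kg m⁻⁴
The largest gradient is in the 141–171 m interval — the pycnocline.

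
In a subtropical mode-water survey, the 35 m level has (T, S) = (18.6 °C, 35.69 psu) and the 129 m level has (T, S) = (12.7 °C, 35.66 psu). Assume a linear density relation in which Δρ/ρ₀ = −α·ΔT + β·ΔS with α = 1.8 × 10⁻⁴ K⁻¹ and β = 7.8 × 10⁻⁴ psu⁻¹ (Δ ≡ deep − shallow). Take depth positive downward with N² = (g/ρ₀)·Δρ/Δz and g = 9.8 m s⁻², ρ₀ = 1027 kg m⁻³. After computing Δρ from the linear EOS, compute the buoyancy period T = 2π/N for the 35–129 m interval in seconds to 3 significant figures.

ΔT = -5.9 K, ΔS = -0.03 psu (deep − shallow).
Δρ/ρ₀ = −αΔT + βΔS = 1.062 × 10⁻³ − 2.34 × 10⁻⁵ = 1.0386 × 10⁻³, so Δρ ≈ 1.067 kg m⁻³.
N² = (g/ρ₀)·Δρ/Δz = g·(Δρ/ρ₀)/Δz = 9.8 × 1.0386 × 10⁻³ / 94 = 1.0828 × 10⁻⁴ s⁻².
N = √(1.0828 × 10⁻⁴) = 0.010406 rad s⁻¹ → T = 2π/N = 603.80 s ≈ 604 s.

604 s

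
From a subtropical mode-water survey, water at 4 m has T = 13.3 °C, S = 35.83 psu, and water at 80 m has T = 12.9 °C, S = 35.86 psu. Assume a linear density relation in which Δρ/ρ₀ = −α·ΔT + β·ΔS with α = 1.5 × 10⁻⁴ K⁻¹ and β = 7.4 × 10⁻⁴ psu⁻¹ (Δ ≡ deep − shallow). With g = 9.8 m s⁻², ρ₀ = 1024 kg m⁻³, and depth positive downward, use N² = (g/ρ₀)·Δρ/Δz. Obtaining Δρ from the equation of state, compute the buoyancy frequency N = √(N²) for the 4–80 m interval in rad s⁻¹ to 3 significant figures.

ΔT = -0.4 K, ΔS = +0.03 psu (deep − shallow).
Δρ/ρ₀ = −αΔT + βΔS = 6.00 × 10⁻⁵ + 2.22 × 10⁻⁵ = 8.22 × 10⁻⁵, so Δρ ≈ 0.08417 kg m⁻³.
N² = (g/ρ₀)·Δρ/Δz = g·(Δρ/ρ₀)/Δz = 9.8 × 8.22 × 10⁻⁵ / 76 = 1.0599 × 10⁻⁵ s⁻².
N = √(1.0599 × 10⁻⁵) = 3.2556 × 10⁻³ rad s⁻¹ ≈ 3.26 × 10⁻³ rad s⁻¹.

3.26 × 10⁻³ rad s⁻¹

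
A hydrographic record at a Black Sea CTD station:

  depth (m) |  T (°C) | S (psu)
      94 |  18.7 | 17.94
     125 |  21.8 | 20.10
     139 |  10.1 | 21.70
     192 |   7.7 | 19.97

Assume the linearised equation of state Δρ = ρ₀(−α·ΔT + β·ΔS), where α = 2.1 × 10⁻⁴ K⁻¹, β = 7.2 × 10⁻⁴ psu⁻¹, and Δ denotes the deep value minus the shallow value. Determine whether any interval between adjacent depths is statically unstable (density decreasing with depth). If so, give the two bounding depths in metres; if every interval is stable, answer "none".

139–192 m

Evaluate Δρ/ρ₀ = −αΔT + βΔS across each adjacent pair:
  94–125 m: −αΔT+βΔS = −(2.1 × 10⁻⁴)(+3.1)+(7.2 × 10⁻⁴)(+2.16) = 9.0 × 10⁻⁴ → stable
  125–139 m: −αΔT+βΔS = −(2.1 × 10⁻⁴)(-11.7)+(7.2 × 10⁻⁴)(+1.60) = 3.6 × 10⁻³ → stable
  139–192 m: −αΔT+βΔS = −(2.1 × 10⁻⁴)(-2.4)+(7.2 × 10⁻⁴)(-1.73) = -7.4 × 10⁻⁴ → UNSTABLE
The 139–192 m interval has Δρ < 0: lighter water underlies denser water.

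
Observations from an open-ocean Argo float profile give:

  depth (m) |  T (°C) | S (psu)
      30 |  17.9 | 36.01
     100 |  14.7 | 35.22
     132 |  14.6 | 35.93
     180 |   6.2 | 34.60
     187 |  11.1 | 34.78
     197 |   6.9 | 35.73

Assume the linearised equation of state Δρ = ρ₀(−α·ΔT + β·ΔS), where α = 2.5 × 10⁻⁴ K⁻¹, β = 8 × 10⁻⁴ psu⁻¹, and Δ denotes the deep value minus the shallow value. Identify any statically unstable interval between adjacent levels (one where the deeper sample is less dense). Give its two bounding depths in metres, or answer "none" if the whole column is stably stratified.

Evaluate Δρ/ρ₀ = −αΔT + βΔS across each adjacent pair:
  30–100 m: −αΔT+βΔS = −(2.5 × 10⁻⁴)(-3.2)+(8 × 10⁻⁴)(-0.79) = 1.7 × 10⁻⁴ → stable
  100–132 m: −αΔT+βΔS = −(2.5 × 10⁻⁴)(-0.1)+(8 × 10⁻⁴)(+0.71) = 5.9 × 10⁻⁴ → stable
  132–180 m: −αΔT+βΔS = −(2.5 × 10⁻⁴)(-8.4)+(8 × 10⁻⁴)(-1.33) = 1.0 × 10⁻³ → stable
  180–187 m: −αΔT+βΔS = −(2.5 × 10⁻⁴)(+4.9)+(8 × 10⁻⁴)(+0.18) = -1.1 × 10⁻³ → UNSTABLE
  187–197 m: −αΔT+βΔS = −(2.5 × 10⁻⁴)(-4.2)+(8 × 10⁻⁴)(+0.95) = 1.8 × 10⁻³ → stable
The 180–187 m interval has Δρ < 0: lighter water underlies denser water.

180–187 m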